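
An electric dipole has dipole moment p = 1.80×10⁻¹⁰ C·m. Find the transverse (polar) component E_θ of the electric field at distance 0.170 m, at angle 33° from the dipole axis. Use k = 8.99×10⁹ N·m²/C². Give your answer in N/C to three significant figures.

E_θ ≈ 179 N/C

For a dipole, E_θ = (kp sinθ)/r³.
kp/r³ = (8.99×10⁹)(1.80×10⁻¹⁰)/(0.170)³ = 329.4 N/C.
E_θ = 329.4·sin33° = 179.4 N/C.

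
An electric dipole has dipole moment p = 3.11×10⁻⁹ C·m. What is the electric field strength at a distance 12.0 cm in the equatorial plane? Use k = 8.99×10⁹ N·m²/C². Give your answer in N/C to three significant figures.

E ≈ 1.62×10⁴ N/C

On the perpendicular bisector E = kp/r³ (half the axial value at the same distance).
E = (8.99×10⁹)(3.11×10⁻⁹) / (0.120)³ = 1.618×10⁴ N/C.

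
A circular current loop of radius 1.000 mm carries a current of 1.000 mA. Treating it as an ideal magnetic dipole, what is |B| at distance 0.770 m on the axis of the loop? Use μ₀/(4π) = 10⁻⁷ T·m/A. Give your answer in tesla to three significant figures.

Magnetic moment m = IA = Iπa² = (0.00100)·π·(0.00100)² = 3.142×10⁻⁹ A·m².
On axis B = (μ₀/4π)·2m/r³.
B = 2·(10⁻⁷)·(3.142×10⁻⁹) / (0.770)³ = 1.376×10⁻¹⁵ T.

B ≈ 1.38×10⁻¹⁵ T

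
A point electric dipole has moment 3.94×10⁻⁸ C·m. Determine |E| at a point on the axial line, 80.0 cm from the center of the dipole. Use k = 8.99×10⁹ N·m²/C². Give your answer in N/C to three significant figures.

E ≈ 1380 N/C

On the dipole axis E = 2kp/r³.
E = 2·(8.99×10⁹)(3.94×10⁻⁸) / (0.800)³ = 1384 N/C.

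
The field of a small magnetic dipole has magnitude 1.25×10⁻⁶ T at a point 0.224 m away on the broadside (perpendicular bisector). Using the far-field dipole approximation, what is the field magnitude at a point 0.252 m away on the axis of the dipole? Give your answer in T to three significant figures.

B ≈ 1.76×10⁻⁶ T

Dipole fields scale as 1/r³ in the far field.
The axial field is twice the equatorial field at the same r, so the geometry factor is 2/1.
B₂ = B₁ · (2/1) · (r₁/r₂)³ = 1.25×10⁻⁶ · 2 · (0.224/0.252)³.
(r₁/r₂)³ = (0.8889)³ = 0.7023.
B₂ ≈ 1.756×10⁻⁶ T.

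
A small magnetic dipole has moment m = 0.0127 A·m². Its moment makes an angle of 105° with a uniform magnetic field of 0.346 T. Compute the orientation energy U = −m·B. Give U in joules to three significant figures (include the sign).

U = −m·B = −mB cosθ.
U = −(0.0127)(0.346)·cos105° = 0.001137 J.

U ≈ 0.00114 J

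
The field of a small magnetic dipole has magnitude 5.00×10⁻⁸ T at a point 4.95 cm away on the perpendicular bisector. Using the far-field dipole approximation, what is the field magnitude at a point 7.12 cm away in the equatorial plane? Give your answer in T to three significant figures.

B ≈ 1.68×10⁻⁸ T

Dipole fields scale as 1/r³ in the far field; the geometry is the same at both points.
B₂ = B₁ · (r₁/r₂)³ = 5.00×10⁻⁸ · (4.95/7.12)³.
(r₁/r₂)³ = (0.6952)³ = 0.336.
B₂ ≈ 1.680×10⁻⁸ T.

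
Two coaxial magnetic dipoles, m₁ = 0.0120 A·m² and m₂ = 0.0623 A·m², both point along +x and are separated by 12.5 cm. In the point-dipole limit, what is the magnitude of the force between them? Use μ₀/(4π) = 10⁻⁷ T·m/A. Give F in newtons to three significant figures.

On-axis B of dipole 1: B = (μ₀/4π)·2m₁/r³. Force on dipole 2: F = m₂·dB/dr.
dB/dr = −(μ₀/4π)·6m₁/r⁴, so |F| = (μ₀/4π)·6m₁m₂/r⁴.
F = 6(10⁻⁷)(0.0120)(0.0623)/(0.125)⁴ = 1.837×10⁻⁶ N.

F ≈ 1.84×10⁻⁶ N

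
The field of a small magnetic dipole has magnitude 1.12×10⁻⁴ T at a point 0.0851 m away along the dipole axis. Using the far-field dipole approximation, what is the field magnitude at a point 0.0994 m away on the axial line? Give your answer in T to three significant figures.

B ≈ 7.03×10⁻⁵ T

Dipole fields scale as 1/r³ in the far field; the geometry is the same at both points.
B₂ = B₁ · (r₁/r₂)³ = 1.12×10⁻⁴ · (0.0851/0.0994)³.
(r₁/r₂)³ = (0.8561)³ = 0.6275.
B₂ ≈ 7.028×10⁻⁵ T.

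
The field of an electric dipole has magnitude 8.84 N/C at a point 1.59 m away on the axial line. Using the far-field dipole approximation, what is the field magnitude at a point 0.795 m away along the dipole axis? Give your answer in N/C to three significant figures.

E ≈ 70.7 N/C

Dipole fields scale as 1/r³ in the far field; the geometry is the same at both points.
E₂ = E₁ · (r₁/r₂)³ = 8.84 · (1.59/0.795)³.
(r₁/r₂)³ = (2)³ = 8.
E₂ ≈ 70.72 N/C.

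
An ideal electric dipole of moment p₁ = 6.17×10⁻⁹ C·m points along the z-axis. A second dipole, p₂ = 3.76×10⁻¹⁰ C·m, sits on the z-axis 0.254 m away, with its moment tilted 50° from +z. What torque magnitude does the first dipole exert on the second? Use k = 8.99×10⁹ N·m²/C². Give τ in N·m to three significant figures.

The second dipole sits on the axis of the first, so the field there is axial: E₁ = 2kp₁/r³ along +z.
E₁ = 2(8.99×10⁹)(6.17×10⁻⁹)/(0.254)³ = 6770 N/C.
Torque on the second dipole: τ = p₂ E₁ sinθ.
τ = (3.76×10⁻¹⁰)(6770)·sin50° = 1.950×10⁻⁶ N·m.

τ ≈ 1.95×10⁻⁶ N·m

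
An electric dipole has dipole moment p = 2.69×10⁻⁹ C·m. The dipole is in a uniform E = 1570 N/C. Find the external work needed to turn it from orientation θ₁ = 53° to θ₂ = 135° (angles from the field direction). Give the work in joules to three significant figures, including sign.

W_ext = ΔU = U(θ₂) − U(θ₁) = −pE cosθ₂ − (−pE cosθ₁) = pE(cosθ₁ − cosθ₂).
W = (2.69×10⁻⁹)(1570)·(cos53° − cos135°) = (4.223×10⁻⁶)·(+1.3089) = 5.528×10⁻⁶ J.

W ≈ 5.53×10⁻⁶ J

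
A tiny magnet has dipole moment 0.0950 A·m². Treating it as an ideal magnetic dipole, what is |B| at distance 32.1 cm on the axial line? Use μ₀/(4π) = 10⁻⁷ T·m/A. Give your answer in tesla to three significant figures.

B ≈ 5.74×10⁻⁷ T

On axis B = (μ₀/4π)·2m/r³.
B = 2·(10⁻⁷)·(0.0950) / (0.321)³ = 5.744×10⁻⁷ T.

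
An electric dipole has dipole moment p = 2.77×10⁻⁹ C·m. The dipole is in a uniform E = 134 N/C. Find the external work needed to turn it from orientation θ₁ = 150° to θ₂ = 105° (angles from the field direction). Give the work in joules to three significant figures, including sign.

W ≈ -2.25×10⁻⁷ J

W_ext = ΔU = U(θ₂) − U(θ₁) = −pE cosθ₂ − (−pE cosθ₁) = pE(cosθ₁ − cosθ₂).
W = (2.77×10⁻⁹)(134)·(cos150° − cos105°) = (3.712×10⁻⁷)·(-0.6072) = -2.254×10⁻⁷ J.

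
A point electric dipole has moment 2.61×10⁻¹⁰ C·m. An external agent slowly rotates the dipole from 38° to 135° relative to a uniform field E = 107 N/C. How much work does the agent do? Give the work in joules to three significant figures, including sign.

W_ext = ΔU = U(θ₂) − U(θ₁) = −pE cosθ₂ − (−pE cosθ₁) = pE(cosθ₁ − cosθ₂).
W = (2.61×10⁻¹⁰)(107)·(cos38° − cos135°) = (2.793×10⁻⁸)·(+1.4951) = 4.175×10⁻⁸ J.

W ≈ 4.18×10⁻⁸ J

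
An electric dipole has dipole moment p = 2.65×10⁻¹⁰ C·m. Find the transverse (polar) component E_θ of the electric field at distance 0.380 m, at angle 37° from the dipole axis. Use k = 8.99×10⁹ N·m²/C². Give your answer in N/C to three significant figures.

E_θ ≈ 26.1 N/C

For a dipole, E_θ = (kp sinθ)/r³.
kp/r³ = (8.99×10⁹)(2.65×10⁻¹⁰)/(0.380)³ = 43.42 N/C.
E_θ = 43.42·sin37° = 26.13 N/C.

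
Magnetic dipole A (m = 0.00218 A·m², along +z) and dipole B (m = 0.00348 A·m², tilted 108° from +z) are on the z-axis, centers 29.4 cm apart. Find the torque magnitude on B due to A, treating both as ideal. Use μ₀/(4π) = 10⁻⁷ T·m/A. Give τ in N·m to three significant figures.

τ ≈ 5.68×10⁻¹¹ N·m

Dipole B is on the axis of dipole A, so B₁ there is axial: B₁ = (μ₀/4π)·2m₁/r³ along +z.
B₁ = 2(10⁻⁷)(0.00218)/(0.294)³ = 1.716×10⁻⁸ T.
τ = m₂ B₁ sinθ.
τ = (0.00348)(1.716×10⁻⁸)·sin108° = 5.678×10⁻¹¹ N·m.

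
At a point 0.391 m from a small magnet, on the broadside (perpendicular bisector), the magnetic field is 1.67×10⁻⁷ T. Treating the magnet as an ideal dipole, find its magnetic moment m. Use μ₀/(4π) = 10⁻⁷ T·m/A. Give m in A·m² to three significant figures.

In the equatorial plane B = (μ₀/4π)·m/r³, so m = Br³·4π/(μ₀).
m = (1.67×10⁻⁷)·(0.391)³ / (10⁻⁷) = 0.09983 A·m².

m ≈ 0.0998 A·m²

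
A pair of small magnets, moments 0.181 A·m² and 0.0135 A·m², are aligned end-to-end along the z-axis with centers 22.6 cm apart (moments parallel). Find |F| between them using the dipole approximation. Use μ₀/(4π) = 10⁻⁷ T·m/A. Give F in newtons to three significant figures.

On-axis B of dipole 1: B = (μ₀/4π)·2m₁/r³. Force on dipole 2: F = m₂·dB/dr.
dB/dr = −(μ₀/4π)·6m₁/r⁴, so |F| = (μ₀/4π)·6m₁m₂/r⁴.
F = 6(10⁻⁷)(0.181)(0.0135)/(0.226)⁴ = 5.620×10⁻⁷ N.

F ≈ 5.62×10⁻⁷ N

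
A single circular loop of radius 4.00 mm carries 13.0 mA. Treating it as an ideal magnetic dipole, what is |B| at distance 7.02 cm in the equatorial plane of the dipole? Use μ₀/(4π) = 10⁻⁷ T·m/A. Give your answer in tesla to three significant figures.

B ≈ 1.89×10⁻¹⁰ T

Magnetic moment m = IA = Iπa² = (0.0130)·π·(0.00400)² = 6.535×10⁻⁷ A·m².
In the equatorial plane B = (μ₀/4π)·m/r³ (half the axial value).
B = (10⁻⁷)·(6.535×10⁻⁷) / (0.0702)³ = 1.889×10⁻¹⁰ T.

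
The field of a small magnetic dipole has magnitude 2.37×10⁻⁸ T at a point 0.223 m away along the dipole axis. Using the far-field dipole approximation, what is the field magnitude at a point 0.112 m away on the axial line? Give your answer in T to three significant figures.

B ≈ 1.87×10⁻⁷ T

Dipole fields scale as 1/r³ in the far field; the geometry is the same at both points.
B₂ = B₁ · (r₁/r₂)³ = 2.37×10⁻⁸ · (0.223/0.112)³.
(r₁/r₂)³ = (1.991)³ = 7.893.
B₂ ≈ 1.871×10⁻⁷ T.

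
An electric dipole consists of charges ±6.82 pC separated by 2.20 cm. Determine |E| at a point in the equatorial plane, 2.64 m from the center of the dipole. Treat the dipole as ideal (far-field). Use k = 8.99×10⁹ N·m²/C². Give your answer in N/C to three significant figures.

E ≈ 7.33×10⁻⁵ N/C

Dipole moment p = qd = (6.82×10⁻¹² C)(0.0220 m) = 1.50×10⁻¹³ C·m.
In the equatorial plane E = kp/r³.
E = (8.99×10⁹)(1.50×10⁻¹³) / (2.64)³ = 7.329×10⁻⁵ N/C.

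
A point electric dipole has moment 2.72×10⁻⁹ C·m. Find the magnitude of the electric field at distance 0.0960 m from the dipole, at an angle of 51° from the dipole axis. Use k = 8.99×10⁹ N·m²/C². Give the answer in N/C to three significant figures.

E ≈ 4.09×10⁴ N/C

At angle θ the dipole field magnitude is E = (kp/r³)·√(1 + 3cos²θ).
kp/r³ = (8.99×10⁹)(2.72×10⁻⁹) / (0.0960)³ = 2.764×10⁴ N/C.
√(1 + 3cos²51°) = √(1 + 3·0.3960) = √2.1881 ≈ 1.4792.
E ≈ 2.764×10⁴ × 1.479 = 4.088×10⁴ N/C.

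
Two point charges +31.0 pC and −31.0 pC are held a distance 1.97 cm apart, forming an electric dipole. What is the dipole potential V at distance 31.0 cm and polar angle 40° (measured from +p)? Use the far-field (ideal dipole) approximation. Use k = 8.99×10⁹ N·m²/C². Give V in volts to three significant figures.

V ≈ 0.0438 V

Dipole moment p = qd = (3.10×10⁻¹¹ C)(0.0197 m) = 6.107×10⁻¹³ C·m.
The dipole potential is V = kp cosθ / r².
V = (8.99×10⁹)(6.107×10⁻¹³)·cos40° / (0.310)² = 0.04376 V.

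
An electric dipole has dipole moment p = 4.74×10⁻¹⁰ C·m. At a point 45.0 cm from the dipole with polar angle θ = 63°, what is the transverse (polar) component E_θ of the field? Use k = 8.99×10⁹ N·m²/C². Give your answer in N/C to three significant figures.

For a dipole, E_θ = (kp sinθ)/r³.
kp/r³ = (8.99×10⁹)(4.74×10⁻¹⁰)/(0.450)³ = 46.76 N/C.
E_θ = 46.76·sin63° = 41.67 N/C.

E_θ ≈ 41.7 N/C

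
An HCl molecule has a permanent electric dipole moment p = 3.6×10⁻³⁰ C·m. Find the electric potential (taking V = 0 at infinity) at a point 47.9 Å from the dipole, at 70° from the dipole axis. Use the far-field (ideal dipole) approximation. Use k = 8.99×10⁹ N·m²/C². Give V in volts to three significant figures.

The dipole potential is V = kp cosθ / r².
V = (8.99×10⁹)(3.60×10⁻³⁰)·cos70° / (4.79×10⁻⁹)² = 4.824×10⁻⁴ V.

V ≈ 4.82×10⁻⁴ V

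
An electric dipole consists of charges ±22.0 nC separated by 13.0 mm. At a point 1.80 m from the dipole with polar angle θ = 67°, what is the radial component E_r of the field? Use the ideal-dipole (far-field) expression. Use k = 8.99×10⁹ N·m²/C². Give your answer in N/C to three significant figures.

E_r ≈ 0.345 N/C

Dipole moment p = qd = (2.20×10⁻⁸ C)(0.0130 m) = 2.86×10⁻¹⁰ C·m.
For a dipole, E_r = (2kp cosθ)/r³.
kp/r³ = (8.99×10⁹)(2.86×10⁻¹⁰)/(1.80)³ = 0.4409 N/C.
E_r = 2·0.4409·cos67° = 0.3445 N/C.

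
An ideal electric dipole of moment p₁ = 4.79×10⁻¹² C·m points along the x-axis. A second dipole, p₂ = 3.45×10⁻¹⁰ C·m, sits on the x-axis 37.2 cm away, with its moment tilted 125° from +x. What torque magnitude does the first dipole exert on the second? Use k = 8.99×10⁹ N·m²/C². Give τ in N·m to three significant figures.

τ ≈ 4.73×10⁻¹⁰ N·m

The second dipole sits on the axis of the first, so the field there is axial: E₁ = 2kp₁/r³ along +x.
E₁ = 2(8.99×10⁹)(4.79×10⁻¹²)/(0.372)³ = 1.673 N/C.
Torque on the second dipole: τ = p₂ E₁ sinθ.
τ = (3.45×10⁻¹⁰)(1.673)·sin125° = 4.728×10⁻¹⁰ N·m.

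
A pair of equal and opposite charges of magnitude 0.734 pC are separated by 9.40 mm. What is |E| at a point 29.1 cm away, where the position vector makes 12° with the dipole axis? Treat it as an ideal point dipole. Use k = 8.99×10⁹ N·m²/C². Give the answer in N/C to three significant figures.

Dipole moment p = qd = (7.34×10⁻¹³ C)(0.00940 m) = 6.90×10⁻¹⁵ C·m.
At angle θ the dipole field magnitude is E = (kp/r³)·√(1 + 3cos²θ).
kp/r³ = (8.99×10⁹)(6.90×10⁻¹⁵) / (0.291)³ = 0.002517 N/C.
√(1 + 3cos²12°) = √(1 + 3·0.9568) = √3.8703 ≈ 1.9673.
E ≈ 0.002517 × 1.967 = 0.004952 N/C.

E ≈ 0.00495 N/C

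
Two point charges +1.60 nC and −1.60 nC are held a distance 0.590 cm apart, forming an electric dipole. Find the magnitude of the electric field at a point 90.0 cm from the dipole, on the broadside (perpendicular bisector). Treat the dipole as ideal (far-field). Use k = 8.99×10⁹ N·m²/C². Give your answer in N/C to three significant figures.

E ≈ 0.116 N/C

Dipole moment p = qd = (1.60×10⁻⁹ C)(0.00590 m) = 9.44×10⁻¹² C·m.
On the perpendicular bisector E = kp/r³ (half the axial value at the same distance).
E = (8.99×10⁹)(9.44×10⁻¹²) / (0.900)³ = 0.1164 N/C.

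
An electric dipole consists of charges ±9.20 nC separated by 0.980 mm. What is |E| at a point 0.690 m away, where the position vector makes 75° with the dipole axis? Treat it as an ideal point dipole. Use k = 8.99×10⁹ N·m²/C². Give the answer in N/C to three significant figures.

E ≈ 0.270 N/C

Dipole moment p = qd = (9.20×10⁻⁹ C)(9.80×10⁻⁴ m) = 9.016×10⁻¹² C·m.
At angle θ the dipole field magnitude is E = (kp/r³)·√(1 + 3cos²θ).
kp/r³ = (8.99×10⁹)(9.016×10⁻¹²) / (0.690)³ = 0.2467 N/C.
√(1 + 3cos²75°) = √(1 + 3·0.0670) = √1.2010 ≈ 1.0959.
E ≈ 0.2467 × 1.096 = 0.2704 N/C.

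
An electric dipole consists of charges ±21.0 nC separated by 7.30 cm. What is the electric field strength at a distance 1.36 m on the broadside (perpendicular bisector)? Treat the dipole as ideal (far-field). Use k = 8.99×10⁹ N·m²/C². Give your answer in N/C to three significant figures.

Dipole moment p = qd = (2.10×10⁻⁸ C)(0.0730 m) = 1.533×10⁻⁹ C·m.
In the equatorial plane E = kp/r³.
E = (8.99×10⁹)(1.533×10⁻⁹) / (1.36)³ = 5.479 N/C.

E ≈ 5.48 N/C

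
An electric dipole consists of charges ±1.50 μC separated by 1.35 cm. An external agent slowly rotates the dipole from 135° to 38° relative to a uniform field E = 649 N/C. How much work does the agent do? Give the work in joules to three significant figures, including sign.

W ≈ -1.96×10⁻⁵ J

Dipole moment p = qd = (1.50×10⁻⁶ C)(0.0135 m) = 2.025×10⁻⁸ C·m.
W_ext = ΔU = U(θ₂) − U(θ₁) = −pE cosθ₂ − (−pE cosθ₁) = pE(cosθ₁ − cosθ₂).
W = (2.025×10⁻⁸)(649)·(cos135° − cos38°) = (1.314×10⁻⁵)·(-1.4951) = -1.965×10⁻⁵ J.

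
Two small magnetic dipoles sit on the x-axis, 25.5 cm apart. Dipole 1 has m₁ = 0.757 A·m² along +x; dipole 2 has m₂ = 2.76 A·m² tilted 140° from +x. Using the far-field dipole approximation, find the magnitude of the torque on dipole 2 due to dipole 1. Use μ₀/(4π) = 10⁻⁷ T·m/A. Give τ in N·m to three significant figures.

τ ≈ 1.62×10⁻⁵ N·m

Dipole B is on the axis of dipole A, so B₁ there is axial: B₁ = (μ₀/4π)·2m₁/r³ along +x.
B₁ = 2(10⁻⁷)(0.757)/(0.255)³ = 9.131×10⁻⁶ T.
τ = m₂ B₁ sinθ.
τ = (2.76)(9.131×10⁻⁶)·sin140° = 1.620×10⁻⁵ N·m.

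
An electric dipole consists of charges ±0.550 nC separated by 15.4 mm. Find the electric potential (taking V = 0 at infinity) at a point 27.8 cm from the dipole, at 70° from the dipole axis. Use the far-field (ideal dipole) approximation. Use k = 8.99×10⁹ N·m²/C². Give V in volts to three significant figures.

Dipole moment p = qd = (5.50×10⁻¹⁰ C)(0.0154 m) = 8.47×10⁻¹² C·m.
The dipole potential is V = kp cosθ / r².
V = (8.99×10⁹)(8.47×10⁻¹²)·cos70° / (0.278)² = 0.3370 V.

V ≈ 0.337 V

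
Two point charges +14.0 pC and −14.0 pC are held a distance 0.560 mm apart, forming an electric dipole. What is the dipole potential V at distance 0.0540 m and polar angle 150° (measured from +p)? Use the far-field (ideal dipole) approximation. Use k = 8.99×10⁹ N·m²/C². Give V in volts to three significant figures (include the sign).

Dipole moment p = qd = (1.40×10⁻¹¹ C)(5.60×10⁻⁴ m) = 7.84×10⁻¹⁵ C·m.
The dipole potential is V = kp cosθ / r².
V = (8.99×10⁹)(7.84×10⁻¹⁵)·cos150° / (0.0540)² = -0.02093 V.

V ≈ -0.0209 V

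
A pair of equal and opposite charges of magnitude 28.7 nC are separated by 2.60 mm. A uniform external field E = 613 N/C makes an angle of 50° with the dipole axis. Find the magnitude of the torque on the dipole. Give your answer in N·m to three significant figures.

Dipole moment p = qd = (2.87×10⁻⁸ C)(0.00260 m) = 7.462×10⁻¹¹ C·m.
Torque on an electric dipole: τ = pE sinθ.
τ = (7.462×10⁻¹¹)(613)·sin50° = 3.504×10⁻⁸ N·m.

τ ≈ 3.50×10⁻⁸ N·m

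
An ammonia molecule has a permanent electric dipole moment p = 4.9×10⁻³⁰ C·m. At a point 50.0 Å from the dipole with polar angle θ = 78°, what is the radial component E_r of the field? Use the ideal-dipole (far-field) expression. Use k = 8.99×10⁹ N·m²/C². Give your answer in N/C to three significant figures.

For a dipole, E_r = (2kp cosθ)/r³.
kp/r³ = (8.99×10⁹)(4.90×10⁻³⁰)/(5.00×10⁻⁹)³ = 3.524×10⁵ N/C.
E_r = 2·3.524×10⁵·cos78° = 1.465×10⁵ N/C.

E_r ≈ 1.47×10⁵ N/C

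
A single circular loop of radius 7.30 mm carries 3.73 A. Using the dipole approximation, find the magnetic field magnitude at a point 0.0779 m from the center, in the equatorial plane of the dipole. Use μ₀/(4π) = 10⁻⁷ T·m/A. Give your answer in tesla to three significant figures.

Magnetic moment m = IA = Iπa² = (3.73)·π·(0.00730)² = 6.245×10⁻⁴ A·m².
In the equatorial plane B = (μ₀/4π)·m/r³ (half the axial value).
B = (10⁻⁷)·(6.245×10⁻⁴) / (0.0779)³ = 1.321×10⁻⁷ T.

B ≈ 1.32×10⁻⁷ T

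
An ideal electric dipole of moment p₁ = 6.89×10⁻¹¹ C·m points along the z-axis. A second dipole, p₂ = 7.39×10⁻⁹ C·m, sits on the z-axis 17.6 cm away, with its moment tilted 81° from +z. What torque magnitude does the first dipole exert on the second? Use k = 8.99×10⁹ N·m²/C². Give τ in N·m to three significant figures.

The second dipole sits on the axis of the first, so the field there is axial: E₁ = 2kp₁/r³ along +z.
E₁ = 2(8.99×10⁹)(6.89×10⁻¹¹)/(0.176)³ = 227.2 N/C.
Torque on the second dipole: τ = p₂ E₁ sinθ.
τ = (7.39×10⁻⁹)(227.2)·sin81° = 1.659×10⁻⁶ N·m.

τ ≈ 1.66×10⁻⁶ N·m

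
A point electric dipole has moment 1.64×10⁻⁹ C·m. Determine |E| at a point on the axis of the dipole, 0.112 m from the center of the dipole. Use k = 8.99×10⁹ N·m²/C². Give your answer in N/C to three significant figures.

On the dipole axis E = 2kp/r³.
E = 2·(8.99×10⁹)(1.64×10⁻⁹) / (0.112)³ = 2.099×10⁴ N/C.

E ≈ 2.10×10⁴ N/C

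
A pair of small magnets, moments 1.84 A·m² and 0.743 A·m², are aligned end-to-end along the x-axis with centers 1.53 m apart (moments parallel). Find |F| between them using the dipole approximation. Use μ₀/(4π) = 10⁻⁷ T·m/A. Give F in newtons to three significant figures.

On-axis B of dipole 1: B = (μ₀/4π)·2m₁/r³. Force on dipole 2: F = m₂·dB/dr.
dB/dr = −(μ₀/4π)·6m₁/r⁴, so |F| = (μ₀/4π)·6m₁m₂/r⁴.
F = 6(10⁻⁷)(1.84)(0.743)/(1.53)⁴ = 1.497×10⁻⁷ N.

F ≈ 1.50×10⁻⁷ N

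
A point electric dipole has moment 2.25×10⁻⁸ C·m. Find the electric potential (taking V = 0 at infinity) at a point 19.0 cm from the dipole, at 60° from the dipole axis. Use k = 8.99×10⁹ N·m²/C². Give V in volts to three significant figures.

The dipole potential is V = kp cosθ / r².
V = (8.99×10⁹)(2.25×10⁻⁸)·cos60° / (0.190)² = 2802 V.

V ≈ 2800 V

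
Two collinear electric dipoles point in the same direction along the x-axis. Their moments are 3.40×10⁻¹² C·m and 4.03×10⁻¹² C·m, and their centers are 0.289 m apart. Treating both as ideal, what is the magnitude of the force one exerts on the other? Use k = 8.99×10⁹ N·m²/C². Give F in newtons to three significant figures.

F ≈ 1.06×10⁻¹⁰ N

On-axis field of dipole 1 at distance r: E = 2kp₁/r³. Force on dipole 2 is F = p₂·dE/dr (gradient along axis).
dE/dr = −6kp₁/r⁴, so |F| = 6kp₁p₂/r⁴ (attractive for aligned moments).
F = 6(8.99×10⁹)(3.40×10⁻¹²)(4.03×10⁻¹²)/(0.289)⁴ = 1.060×10⁻¹⁰ N.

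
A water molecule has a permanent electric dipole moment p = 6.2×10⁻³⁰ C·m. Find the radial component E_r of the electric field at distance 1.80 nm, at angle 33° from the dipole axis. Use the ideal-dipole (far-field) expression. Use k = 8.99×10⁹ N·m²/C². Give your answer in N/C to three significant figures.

E_r ≈ 1.60×10⁷ N/C

For a dipole, E_r = (2kp cosθ)/r³.
kp/r³ = (8.99×10⁹)(6.20×10⁻³⁰)/(1.80×10⁻⁹)³ = 9.557×10⁶ N/C.
E_r = 2·9.557×10⁶·cos33° = 1.603×10⁷ N/C.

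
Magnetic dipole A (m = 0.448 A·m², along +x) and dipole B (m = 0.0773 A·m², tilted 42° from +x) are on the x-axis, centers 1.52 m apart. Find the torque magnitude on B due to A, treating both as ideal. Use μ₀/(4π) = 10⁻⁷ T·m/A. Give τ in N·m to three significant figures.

Dipole B is on the axis of dipole A, so B₁ there is axial: B₁ = (μ₀/4π)·2m₁/r³ along +x.
B₁ = 2(10⁻⁷)(0.448)/(1.52)³ = 2.551×10⁻⁸ T.
τ = m₂ B₁ sinθ.
τ = (0.0773)(2.551×10⁻⁸)·sin42° = 1.320×10⁻⁹ N·m.

τ ≈ 1.32×10⁻⁹ N·m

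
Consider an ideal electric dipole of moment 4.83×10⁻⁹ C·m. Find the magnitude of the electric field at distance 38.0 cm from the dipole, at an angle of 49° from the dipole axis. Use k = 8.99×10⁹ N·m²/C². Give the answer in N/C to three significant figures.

E ≈ 1200 N/C

At angle θ the dipole field magnitude is E = (kp/r³)·√(1 + 3cos²θ).
kp/r³ = (8.99×10⁹)(4.83×10⁻⁹) / (0.380)³ = 791.3 N/C.
√(1 + 3cos²49°) = √(1 + 3·0.4304) = √2.2912 ≈ 1.5137.
E ≈ 791.3 × 1.514 = 1198 N/C.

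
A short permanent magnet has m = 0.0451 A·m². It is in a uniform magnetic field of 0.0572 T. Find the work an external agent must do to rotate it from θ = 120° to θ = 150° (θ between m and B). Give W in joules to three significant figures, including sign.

W ≈ 9.44×10⁻⁴ J

W_ext = ΔU = −mB cosθ₂ + mB cosθ₁ = mB(cosθ₁ − cosθ₂).
W = (0.0451)(0.0572)·(cos120° − cos150°) = (0.002580)·(+0.3660) = 9.442×10⁻⁴ J.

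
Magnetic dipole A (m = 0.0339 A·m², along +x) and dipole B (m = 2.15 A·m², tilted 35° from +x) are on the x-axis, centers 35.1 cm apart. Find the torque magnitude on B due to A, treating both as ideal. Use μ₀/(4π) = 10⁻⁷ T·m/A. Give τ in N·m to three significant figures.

τ ≈ 1.93×10⁻⁷ N·m

Dipole B is on the axis of dipole A, so B₁ there is axial: B₁ = (μ₀/4π)·2m₁/r³ along +x.
B₁ = 2(10⁻⁷)(0.0339)/(0.351)³ = 1.568×10⁻⁷ T.
τ = m₂ B₁ sinθ.
τ = (2.15)(1.568×10⁻⁷)·sin35° = 1.933×10⁻⁷ N·m.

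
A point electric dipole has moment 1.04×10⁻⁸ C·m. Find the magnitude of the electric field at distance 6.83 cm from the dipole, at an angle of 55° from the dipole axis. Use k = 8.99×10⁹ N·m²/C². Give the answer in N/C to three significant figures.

E ≈ 4.14×10⁵ N/C

At angle θ the dipole field magnitude is E = (kp/r³)·√(1 + 3cos²θ).
kp/r³ = (8.99×10⁹)(1.04×10⁻⁸) / (0.0683)³ = 2.934×10⁵ N/C.
√(1 + 3cos²55°) = √(1 + 3·0.3290) = √1.9870 ≈ 1.4096.
E ≈ 2.934×10⁵ × 1.410 = 4.136×10⁵ N/C.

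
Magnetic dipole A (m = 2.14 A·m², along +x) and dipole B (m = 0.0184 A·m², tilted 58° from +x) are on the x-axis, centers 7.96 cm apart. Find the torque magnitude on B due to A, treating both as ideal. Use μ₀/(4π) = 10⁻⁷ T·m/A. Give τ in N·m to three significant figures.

τ ≈ 1.32×10⁻⁵ N·m

Dipole B is on the axis of dipole A, so B₁ there is axial: B₁ = (μ₀/4π)·2m₁/r³ along +x.
B₁ = 2(10⁻⁷)(2.14)/(0.0796)³ = 8.486×10⁻⁴ T.
τ = m₂ B₁ sinθ.
τ = (0.0184)(8.486×10⁻⁴)·sin58° = 1.324×10⁻⁵ N·m.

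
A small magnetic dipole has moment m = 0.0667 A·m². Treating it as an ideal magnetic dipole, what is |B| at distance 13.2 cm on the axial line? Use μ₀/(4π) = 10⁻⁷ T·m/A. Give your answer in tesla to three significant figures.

B ≈ 5.80×10⁻⁶ T

On axis B = (μ₀/4π)·2m/r³.
B = 2·(10⁻⁷)·(0.0667) / (0.132)³ = 5.800×10⁻⁶ T.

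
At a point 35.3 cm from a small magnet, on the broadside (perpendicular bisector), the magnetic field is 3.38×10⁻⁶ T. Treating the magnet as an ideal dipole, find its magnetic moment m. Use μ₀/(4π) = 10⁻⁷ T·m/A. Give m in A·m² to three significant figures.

In the equatorial plane B = (μ₀/4π)·m/r³, so m = Br³·4π/(μ₀).
m = (3.38×10⁻⁶)·(0.353)³ / (10⁻⁷) = 1.487 A·m².

m ≈ 1.49 A·m²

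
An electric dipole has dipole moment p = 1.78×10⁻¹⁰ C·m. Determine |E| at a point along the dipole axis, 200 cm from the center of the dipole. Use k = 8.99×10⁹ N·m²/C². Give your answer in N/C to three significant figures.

E ≈ 0.400 N/C

On the dipole axis E = 2kp/r³.
E = 2·(8.99×10⁹)(1.78×10⁻¹⁰) / (2.00)³ = 0.4001 N/C.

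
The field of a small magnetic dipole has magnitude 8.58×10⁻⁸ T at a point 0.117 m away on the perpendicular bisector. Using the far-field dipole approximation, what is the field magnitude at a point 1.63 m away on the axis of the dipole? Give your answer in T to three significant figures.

B ≈ 6.35×10⁻¹¹ T

Dipole fields scale as 1/r³ in the far field.
The axial field is twice the equatorial field at the same r, so the geometry factor is 2/1.
B₂ = B₁ · (2/1) · (r₁/r₂)³ = 8.58×10⁻⁸ · 2 · (0.117/1.63)³.
(r₁/r₂)³ = (0.07178)³ = 0.0003698.
B₂ ≈ 6.346×10⁻¹¹ T.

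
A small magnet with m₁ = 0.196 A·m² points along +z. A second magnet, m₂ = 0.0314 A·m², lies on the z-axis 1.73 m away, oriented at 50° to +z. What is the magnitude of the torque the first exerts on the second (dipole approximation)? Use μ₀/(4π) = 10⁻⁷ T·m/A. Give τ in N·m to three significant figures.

τ ≈ 1.82×10⁻¹⁰ N·m

Dipole B is on the axis of dipole A, so B₁ there is axial: B₁ = (μ₀/4π)·2m₁/r³ along +z.
B₁ = 2(10⁻⁷)(0.196)/(1.73)³ = 7.571×10⁻⁹ T.
τ = m₂ B₁ sinθ.
τ = (0.0314)(7.571×10⁻⁹)·sin50° = 1.821×10⁻¹⁰ N·m.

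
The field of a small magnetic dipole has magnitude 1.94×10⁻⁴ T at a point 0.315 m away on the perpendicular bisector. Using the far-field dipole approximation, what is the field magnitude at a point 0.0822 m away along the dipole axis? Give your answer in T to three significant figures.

B ≈ 0.0218 T

Dipole fields scale as 1/r³ in the far field.
The axial field is twice the equatorial field at the same r, so the geometry factor is 2/1.
B₂ = B₁ · (2/1) · (r₁/r₂)³ = 1.94×10⁻⁴ · 2 · (0.315/0.0822)³.
(r₁/r₂)³ = (3.832)³ = 56.28.
B₂ ≈ 0.02183 T.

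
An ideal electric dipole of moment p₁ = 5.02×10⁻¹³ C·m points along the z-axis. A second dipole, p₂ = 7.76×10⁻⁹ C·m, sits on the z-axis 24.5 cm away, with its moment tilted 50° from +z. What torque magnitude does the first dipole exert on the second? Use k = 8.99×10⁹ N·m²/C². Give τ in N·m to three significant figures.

The second dipole sits on the axis of the first, so the field there is axial: E₁ = 2kp₁/r³ along +z.
E₁ = 2(8.99×10⁹)(5.02×10⁻¹³)/(0.245)³ = 0.6138 N/C.
Torque on the second dipole: τ = p₂ E₁ sinθ.
τ = (7.76×10⁻⁹)(0.6138)·sin50° = 3.648×10⁻⁹ N·m.

τ ≈ 3.65×10⁻⁹ N·m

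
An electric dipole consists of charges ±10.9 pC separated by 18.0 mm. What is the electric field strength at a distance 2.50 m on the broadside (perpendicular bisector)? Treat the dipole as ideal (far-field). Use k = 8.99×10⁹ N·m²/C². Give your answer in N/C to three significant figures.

Dipole moment p = qd = (1.09×10⁻¹¹ C)(0.0180 m) = 1.962×10⁻¹³ C·m.
On the perpendicular bisector E = kp/r³ (half the axial value at the same distance).
E = (8.99×10⁹)(1.962×10⁻¹³) / (2.50)³ = 1.129×10⁻⁴ N/C.

E ≈ 1.13×10⁻⁴ N/C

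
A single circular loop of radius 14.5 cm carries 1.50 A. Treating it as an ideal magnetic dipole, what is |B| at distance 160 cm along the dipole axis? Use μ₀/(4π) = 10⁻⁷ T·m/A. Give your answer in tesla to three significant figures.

Magnetic moment m = IA = Iπa² = (1.50)·π·(0.145)² = 0.09908 A·m².
On axis B = (μ₀/4π)·2m/r³.
B = 2·(10⁻⁷)·(0.09908) / (1.60)³ = 4.838×10⁻⁹ T.

B ≈ 4.84×10⁻⁹ T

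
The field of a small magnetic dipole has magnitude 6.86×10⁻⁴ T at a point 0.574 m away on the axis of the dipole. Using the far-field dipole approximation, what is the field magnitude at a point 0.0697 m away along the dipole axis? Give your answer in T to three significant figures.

B ≈ 0.383 T

Dipole fields scale as 1/r³ in the far field; the geometry is the same at both points.
B₂ = B₁ · (r₁/r₂)³ = 6.86×10⁻⁴ · (0.574/0.0697)³.
(r₁/r₂)³ = (8.235)³ = 558.5.
B₂ ≈ 0.3831 T.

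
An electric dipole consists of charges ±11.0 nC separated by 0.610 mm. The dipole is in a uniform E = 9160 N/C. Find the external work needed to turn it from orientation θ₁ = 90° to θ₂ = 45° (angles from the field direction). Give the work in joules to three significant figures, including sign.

W ≈ -4.35×10⁻⁸ J

Dipole moment p = qd = (1.10×10⁻⁸ C)(6.10×10⁻⁴ m) = 6.71×10⁻¹² C·m.
W_ext = ΔU = U(θ₂) − U(θ₁) = −pE cosθ₂ − (−pE cosθ₁) = pE(cosθ₁ − cosθ₂).
W = (6.71×10⁻¹²)(9160)·(cos90° − cos45°) = (6.146×10⁻⁸)·(-0.7071) = -4.346×10⁻⁸ J.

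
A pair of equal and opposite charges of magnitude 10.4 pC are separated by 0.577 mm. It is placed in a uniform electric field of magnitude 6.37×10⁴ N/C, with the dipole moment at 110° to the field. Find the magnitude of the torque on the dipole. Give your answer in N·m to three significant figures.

τ ≈ 3.59×10⁻¹⁰ N·m

Dipole moment p = qd = (1.04×10⁻¹¹ C)(5.77×10⁻⁴ m) = 6.001×10⁻¹⁵ C·m.
Torque on an electric dipole: τ = pE sinθ.
τ = (6.001×10⁻¹⁵)(6.37×10⁴)·sin110° = 3.592×10⁻¹⁰ N·m.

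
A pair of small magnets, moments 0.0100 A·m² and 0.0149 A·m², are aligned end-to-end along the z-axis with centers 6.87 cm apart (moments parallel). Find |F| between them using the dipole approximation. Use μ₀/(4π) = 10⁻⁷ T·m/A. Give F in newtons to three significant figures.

On-axis B of dipole 1: B = (μ₀/4π)·2m₁/r³. Force on dipole 2: F = m₂·dB/dr.
dB/dr = −(μ₀/4π)·6m₁/r⁴, so |F| = (μ₀/4π)·6m₁m₂/r⁴.
F = 6(10⁻⁷)(0.0100)(0.0149)/(0.0687)⁴ = 4.013×10⁻⁶ N.

F ≈ 4.01×10⁻⁶ N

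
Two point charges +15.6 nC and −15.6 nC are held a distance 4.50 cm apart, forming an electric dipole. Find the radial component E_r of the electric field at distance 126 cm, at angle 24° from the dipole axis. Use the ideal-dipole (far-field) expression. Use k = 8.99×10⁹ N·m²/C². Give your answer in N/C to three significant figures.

E_r ≈ 5.76 N/C

Dipole moment p = qd = (1.56×10⁻⁸ C)(0.0450 m) = 7.02×10⁻¹⁰ C·m.
For a dipole, E_r = (2kp cosθ)/r³.
kp/r³ = (8.99×10⁹)(7.02×10⁻¹⁰)/(1.26)³ = 3.155 N/C.
E_r = 2·3.155·cos24° = 5.764 N/C.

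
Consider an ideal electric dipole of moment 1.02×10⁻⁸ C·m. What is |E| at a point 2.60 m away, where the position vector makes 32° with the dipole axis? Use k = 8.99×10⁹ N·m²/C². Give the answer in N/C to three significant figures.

At angle θ the dipole field magnitude is E = (kp/r³)·√(1 + 3cos²θ).
kp/r³ = (8.99×10⁹)(1.02×10⁻⁸) / (2.60)³ = 5.217 N/C.
√(1 + 3cos²32°) = √(1 + 3·0.7192) = √3.1576 ≈ 1.7770.
E ≈ 5.217 × 1.777 = 9.271 N/C.

E ≈ 9.27 N/C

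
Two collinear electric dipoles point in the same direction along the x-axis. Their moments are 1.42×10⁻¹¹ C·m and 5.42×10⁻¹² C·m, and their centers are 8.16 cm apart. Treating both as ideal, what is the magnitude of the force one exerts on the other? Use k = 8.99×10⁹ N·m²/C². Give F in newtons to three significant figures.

On-axis field of dipole 1 at distance r: E = 2kp₁/r³. Force on dipole 2 is F = p₂·dE/dr (gradient along axis).
dE/dr = −6kp₁/r⁴, so |F| = 6kp₁p₂/r⁴ (attractive for aligned moments).
F = 6(8.99×10⁹)(1.42×10⁻¹¹)(5.42×10⁻¹²)/(0.0816)⁴ = 9.363×10⁻⁸ N.

F ≈ 9.36×10⁻⁸ N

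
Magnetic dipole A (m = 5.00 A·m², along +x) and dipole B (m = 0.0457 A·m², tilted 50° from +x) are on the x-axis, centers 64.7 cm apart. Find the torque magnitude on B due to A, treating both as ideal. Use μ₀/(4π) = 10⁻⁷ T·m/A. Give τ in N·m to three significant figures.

Dipole B is on the axis of dipole A, so B₁ there is axial: B₁ = (μ₀/4π)·2m₁/r³ along +x.
B₁ = 2(10⁻⁷)(5.00)/(0.647)³ = 3.692×10⁻⁶ T.
τ = m₂ B₁ sinθ.
τ = (0.0457)(3.692×10⁻⁶)·sin50° = 1.293×10⁻⁷ N·m.

τ ≈ 1.29×10⁻⁷ N·m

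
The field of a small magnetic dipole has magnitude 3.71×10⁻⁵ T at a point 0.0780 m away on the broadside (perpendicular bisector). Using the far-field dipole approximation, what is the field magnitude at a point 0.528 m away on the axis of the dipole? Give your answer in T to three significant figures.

Dipole fields scale as 1/r³ in the far field.
The axial field is twice the equatorial field at the same r, so the geometry factor is 2/1.
B₂ = B₁ · (2/1) · (r₁/r₂)³ = 3.71×10⁻⁵ · 2 · (0.0780/0.528)³.
(r₁/r₂)³ = (0.1477)³ = 0.003224.
B₂ ≈ 2.392×10⁻⁷ T.

B ≈ 2.39×10⁻⁷ T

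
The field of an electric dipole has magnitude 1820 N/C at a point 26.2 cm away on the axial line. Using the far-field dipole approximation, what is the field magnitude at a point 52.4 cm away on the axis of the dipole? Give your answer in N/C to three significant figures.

Dipole fields scale as 1/r³ in the far field; the geometry is the same at both points.
E₂ = E₁ · (r₁/r₂)³ = 1820 · (26.2/52.4)³.
(r₁/r₂)³ = (0.5)³ = 0.125.
E₂ ≈ 227.5 N/C.

E ≈ 228 N/C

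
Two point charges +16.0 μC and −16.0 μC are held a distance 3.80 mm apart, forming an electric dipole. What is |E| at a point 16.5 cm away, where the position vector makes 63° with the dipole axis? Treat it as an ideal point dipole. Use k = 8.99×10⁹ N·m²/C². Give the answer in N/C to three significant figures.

E ≈ 1.55×10⁵ N/C

Dipole moment p = qd = (1.60×10⁻⁵ C)(0.00380 m) = 6.08×10⁻⁸ C·m.
At angle θ the dipole field magnitude is E = (kp/r³)·√(1 + 3cos²θ).
kp/r³ = (8.99×10⁹)(6.08×10⁻⁸) / (0.165)³ = 1.217×10⁵ N/C.
√(1 + 3cos²63°) = √(1 + 3·0.2061) = √1.6183 ≈ 1.2721.
E ≈ 1.217×10⁵ × 1.272 = 1.548×10⁵ N/C.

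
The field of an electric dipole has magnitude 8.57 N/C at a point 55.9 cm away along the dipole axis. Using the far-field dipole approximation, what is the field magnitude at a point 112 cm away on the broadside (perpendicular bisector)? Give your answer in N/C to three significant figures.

Dipole fields scale as 1/r³ in the far field.
The axial field is twice the equatorial field at the same r, so the geometry factor is 1/2.
E₂ = E₁ · (1/2) · (r₁/r₂)³ = 8.57 · 0.5 · (55.9/112)³.
(r₁/r₂)³ = (0.4991)³ = 0.1243.
E₂ ≈ 0.5328 N/C.

E ≈ 0.533 N/C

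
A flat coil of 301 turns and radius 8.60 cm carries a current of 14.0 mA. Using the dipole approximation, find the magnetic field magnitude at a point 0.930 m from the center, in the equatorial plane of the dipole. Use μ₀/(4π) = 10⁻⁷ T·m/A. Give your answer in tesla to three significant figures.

B ≈ 1.22×10⁻⁸ T

m = NIA = NIπa² = 301·(0.0140)·π·(0.0860)² = 0.09791 A·m².
In the equatorial plane B = (μ₀/4π)·m/r³ (half the axial value).
B = (10⁻⁷)·(0.09791) / (0.930)³ = 1.217×10⁻⁸ T.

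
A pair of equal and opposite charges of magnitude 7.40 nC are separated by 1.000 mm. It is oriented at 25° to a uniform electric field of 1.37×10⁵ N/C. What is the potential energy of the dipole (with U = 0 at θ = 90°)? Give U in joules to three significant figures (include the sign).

Dipole moment p = qd = (7.40×10⁻⁹ C)(0.00100 m) = 7.40×10⁻¹² C·m.
U = −p·E = −pE cosθ.
U = −(7.40×10⁻¹²)(1.37×10⁵)·cos25° = -9.188×10⁻⁷ J.

U ≈ -9.19×10⁻⁷ J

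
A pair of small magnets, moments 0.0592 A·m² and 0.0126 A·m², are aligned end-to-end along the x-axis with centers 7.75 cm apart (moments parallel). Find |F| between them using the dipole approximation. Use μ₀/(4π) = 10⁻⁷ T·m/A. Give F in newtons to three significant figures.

On-axis B of dipole 1: B = (μ₀/4π)·2m₁/r³. Force on dipole 2: F = m₂·dB/dr.
dB/dr = −(μ₀/4π)·6m₁/r⁴, so |F| = (μ₀/4π)·6m₁m₂/r⁴.
F = 6(10⁻⁷)(0.0592)(0.0126)/(0.0775)⁴ = 1.241×10⁻⁵ N.

F ≈ 1.24×10⁻⁵ N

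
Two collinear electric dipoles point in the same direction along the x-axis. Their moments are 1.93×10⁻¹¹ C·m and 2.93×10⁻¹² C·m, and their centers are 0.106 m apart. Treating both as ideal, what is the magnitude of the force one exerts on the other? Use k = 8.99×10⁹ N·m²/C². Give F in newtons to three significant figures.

On-axis field of dipole 1 at distance r: E = 2kp₁/r³. Force on dipole 2 is F = p₂·dE/dr (gradient along axis).
dE/dr = −6kp₁/r⁴, so |F| = 6kp₁p₂/r⁴ (attractive for aligned moments).
F = 6(8.99×10⁹)(1.93×10⁻¹¹)(2.93×10⁻¹²)/(0.106)⁴ = 2.416×10⁻⁸ N.

F ≈ 2.42×10⁻⁸ N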